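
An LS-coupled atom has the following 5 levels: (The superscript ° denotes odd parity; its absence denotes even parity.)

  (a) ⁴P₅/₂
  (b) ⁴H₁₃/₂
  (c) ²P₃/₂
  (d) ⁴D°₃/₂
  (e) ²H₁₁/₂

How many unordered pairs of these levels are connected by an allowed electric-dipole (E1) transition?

(a)–(b): forbidden (parity, ΔL, ΔJ).
(a)–(c): forbidden (parity, ΔS).
(a)–(d): allowed.
(a)–(e): forbidden (parity, ΔS, ΔL, ΔJ).
(b)–(c): forbidden (parity, ΔS, ΔL, ΔJ).
(b)–(d): forbidden (ΔL, ΔJ).
(b)–(e): forbidden (parity, ΔS).
(c)–(d): forbidden (ΔS).
(c)–(e): forbidden (parity, ΔL, ΔJ).
(d)–(e): forbidden (ΔS, ΔL, ΔJ).
Allowed pairs: 1 of 10.

1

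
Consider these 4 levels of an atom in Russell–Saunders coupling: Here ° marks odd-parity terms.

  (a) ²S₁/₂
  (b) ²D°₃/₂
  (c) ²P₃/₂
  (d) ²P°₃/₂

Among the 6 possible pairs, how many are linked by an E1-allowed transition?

3

(a)–(b): forbidden (ΔL).
(a)–(c): forbidden (parity).
(a)–(d): allowed.
(b)–(c): allowed.
(b)–(d): forbidden (parity).
(c)–(d): allowed.
Allowed pairs: 3 of 6.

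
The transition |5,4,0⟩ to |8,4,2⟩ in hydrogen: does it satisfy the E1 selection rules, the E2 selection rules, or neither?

Δl = 4 − 4 = +0; l_i + l_f = 8.
Δm_l = +2.
E1 (Δl = ±1, |Δm_l| ≤ 1): not satisfied.
E2 (Δl = 0,±2, l_i+l_f ≥ 2, |Δm_l| ≤ 2): satisfied.

E2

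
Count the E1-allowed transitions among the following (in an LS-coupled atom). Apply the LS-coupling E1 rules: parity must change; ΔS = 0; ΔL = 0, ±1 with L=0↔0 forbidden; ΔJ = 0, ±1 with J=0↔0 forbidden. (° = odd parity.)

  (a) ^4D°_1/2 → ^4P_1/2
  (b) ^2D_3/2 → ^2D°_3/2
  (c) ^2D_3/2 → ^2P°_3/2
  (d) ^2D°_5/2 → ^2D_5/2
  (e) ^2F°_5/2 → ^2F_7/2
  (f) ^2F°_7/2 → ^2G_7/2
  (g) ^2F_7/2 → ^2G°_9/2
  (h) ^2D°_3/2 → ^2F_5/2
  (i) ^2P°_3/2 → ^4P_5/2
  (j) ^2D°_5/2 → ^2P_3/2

(a) allowed
(b) allowed
(c) allowed
(d) allowed
(e) allowed
(f) allowed
(g) allowed
(h) allowed
(i) forbidden (ΔS fails)
(j) allowed
Total allowed: 9 of 10.

9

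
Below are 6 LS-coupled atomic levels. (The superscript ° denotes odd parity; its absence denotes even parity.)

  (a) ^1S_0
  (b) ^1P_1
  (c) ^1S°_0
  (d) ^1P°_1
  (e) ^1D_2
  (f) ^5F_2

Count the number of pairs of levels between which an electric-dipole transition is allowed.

(a)–(b): forbidden (parity).
(a)–(c): forbidden (ΔL, ΔJ).
(a)–(d): allowed.
(a)–(e): forbidden (parity, ΔL, ΔJ).
(a)–(f): forbidden (parity, ΔS, ΔL, ΔJ).
(b)–(c): allowed.
(b)–(d): allowed.
(b)–(e): forbidden (parity).
(b)–(f): forbidden (parity, ΔS, ΔL).
(c)–(d): forbidden (parity).
(c)–(e): forbidden (ΔL, ΔJ).
(c)–(f): forbidden (ΔS, ΔL, ΔJ).
(d)–(e): allowed.
(d)–(f): forbidden (ΔS, ΔL).
(e)–(f): forbidden (parity, ΔS).
Allowed pairs: 4 of 15.

4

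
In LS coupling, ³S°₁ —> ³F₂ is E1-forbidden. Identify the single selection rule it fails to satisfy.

Reading off the term symbols: S 1→1, L 0→3, J 1→2, parity odd→even.
Parity must change: odd → even — ✓.
ΔS = 0: S: 1 → 1 — ✓.
ΔL = 0, ±1 (not L=0↔0): L: 0 → 3, ΔL = +3 — ✗.
ΔJ = 0, ±1 (not J=0↔0): J: 1 → 2, ΔJ = +1 — ✓.

the ΔL = 0, ±1 rule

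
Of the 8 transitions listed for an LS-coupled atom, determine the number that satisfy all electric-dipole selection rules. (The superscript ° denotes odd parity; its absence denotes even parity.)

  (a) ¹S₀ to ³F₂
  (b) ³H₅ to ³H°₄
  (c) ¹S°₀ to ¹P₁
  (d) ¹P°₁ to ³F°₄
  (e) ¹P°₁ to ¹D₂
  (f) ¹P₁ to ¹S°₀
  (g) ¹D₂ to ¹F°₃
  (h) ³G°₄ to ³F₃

6

(a) forbidden (parity, ΔS, ΔL, ΔJ fail)
(b) allowed
(c) allowed
(d) forbidden (parity, ΔS, ΔL, ΔJ fail)
(e) allowed
(f) allowed
(g) allowed
(h) allowed
Total allowed: 6 of 8.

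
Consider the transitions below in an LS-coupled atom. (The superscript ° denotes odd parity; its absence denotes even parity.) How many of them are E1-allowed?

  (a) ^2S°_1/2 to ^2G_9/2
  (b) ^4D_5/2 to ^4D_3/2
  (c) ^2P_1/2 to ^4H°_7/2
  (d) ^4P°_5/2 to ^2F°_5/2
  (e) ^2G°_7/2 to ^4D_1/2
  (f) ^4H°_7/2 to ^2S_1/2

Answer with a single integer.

(a) forbidden (ΔL, ΔJ fail)
(b) forbidden (parity fails)
(c) forbidden (ΔS, ΔL, ΔJ fail)
(d) forbidden (parity, ΔS, ΔL fail)
(e) forbidden (ΔS, ΔL, ΔJ fail)
(f) forbidden (ΔS, ΔL, ΔJ fail)
Total allowed: 0 of 6.

0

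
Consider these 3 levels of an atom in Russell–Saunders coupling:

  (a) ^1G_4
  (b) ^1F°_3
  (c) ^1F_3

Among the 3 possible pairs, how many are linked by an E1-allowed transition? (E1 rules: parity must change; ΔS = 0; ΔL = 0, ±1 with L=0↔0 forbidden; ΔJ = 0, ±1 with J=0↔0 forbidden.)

(a)–(b): allowed.
(a)–(c): forbidden (parity).
(b)–(c): allowed.
Allowed pairs: 2 of 3.

2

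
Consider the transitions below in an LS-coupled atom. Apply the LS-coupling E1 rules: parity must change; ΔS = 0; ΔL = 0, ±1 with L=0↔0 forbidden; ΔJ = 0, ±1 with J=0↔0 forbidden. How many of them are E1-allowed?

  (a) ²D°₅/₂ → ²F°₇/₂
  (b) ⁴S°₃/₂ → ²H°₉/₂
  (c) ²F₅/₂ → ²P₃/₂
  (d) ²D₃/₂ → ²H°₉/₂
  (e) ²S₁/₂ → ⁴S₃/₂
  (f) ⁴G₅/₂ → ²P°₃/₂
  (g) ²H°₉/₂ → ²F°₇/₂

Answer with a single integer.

0

(a) forbidden (parity fails)
(b) forbidden (parity, ΔS, ΔL, ΔJ fail)
(c) forbidden (parity, ΔL fail)
(d) forbidden (ΔL, ΔJ fail)
(e) forbidden (parity, ΔS, ΔL fail)
(f) forbidden (ΔS, ΔL fail)
(g) forbidden (parity, ΔL fail)
Total allowed: 0 of 7.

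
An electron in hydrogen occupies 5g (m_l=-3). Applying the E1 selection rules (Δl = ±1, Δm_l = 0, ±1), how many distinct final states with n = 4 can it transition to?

2

E1 requires Δl = ±1, so l_f ∈ {3, 5}; with 0 ≤ l_f ≤ n_f−1 = 3, the allowed l_f values are {3}.
For l_f = 3: m_f ∈ {m_i−1, m_i, m_i+1} ∩ [−3, 3] = {-3, -2} → 2 states.
Total: 2.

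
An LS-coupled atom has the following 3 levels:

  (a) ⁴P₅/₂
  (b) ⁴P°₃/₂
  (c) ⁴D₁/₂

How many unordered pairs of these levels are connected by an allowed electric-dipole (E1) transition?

(a)–(b): allowed.
(a)–(c): forbidden (parity, ΔJ).
(b)–(c): allowed.
Allowed pairs: 2 of 3.

2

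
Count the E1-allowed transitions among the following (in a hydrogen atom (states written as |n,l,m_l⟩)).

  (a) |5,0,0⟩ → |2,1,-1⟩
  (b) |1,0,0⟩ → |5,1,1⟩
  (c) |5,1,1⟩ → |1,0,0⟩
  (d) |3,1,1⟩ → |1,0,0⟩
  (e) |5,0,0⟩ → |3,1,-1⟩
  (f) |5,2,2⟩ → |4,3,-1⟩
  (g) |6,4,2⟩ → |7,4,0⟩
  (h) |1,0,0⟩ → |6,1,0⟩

(a) allowed
(b) allowed
(c) allowed
(d) allowed
(e) allowed
(f) forbidden — Δm_l = -3 (E1 requires Δm_l = 0, ±1)
(g) forbidden — Δl = +0 (E1 requires Δl = ±1); Δm_l = -2 (E1 requires Δm_l = 0, ±1)
(h) allowed
Total allowed: 6 of 8.

6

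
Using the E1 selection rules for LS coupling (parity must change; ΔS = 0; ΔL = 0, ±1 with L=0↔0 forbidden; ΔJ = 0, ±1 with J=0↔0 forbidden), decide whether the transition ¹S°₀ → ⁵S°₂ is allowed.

forbidden

Parity must change: odd → odd — fails.
ΔS = 0: S: 0 → 2 — fails.
ΔL = 0, ±1 (not L=0↔0): L: 0 → 0, ΔL = +0 — fails.
ΔJ = 0, ±1 (not J=0↔0): J: 0 → 2, ΔJ = +2 — fails.
Rule(s) violated: parity, ΔS, ΔL, ΔJ.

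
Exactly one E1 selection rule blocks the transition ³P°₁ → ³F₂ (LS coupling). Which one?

the ΔL = 0, ±1 rule

Reading off the term symbols: S 1→1, L 1→3, J 1→2, parity odd→even.
Parity must change: odd → even — ok.
ΔS = 0: S: 1 → 1 — ok.
ΔL = 0, ±1 (not L=0↔0): L: 1 → 3, ΔL = +2 — fails.
ΔJ = 0, ±1 (not J=0↔0): J: 1 → 2, ΔJ = +1 — ok.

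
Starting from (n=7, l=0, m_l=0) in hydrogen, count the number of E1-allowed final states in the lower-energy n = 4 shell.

E1 requires Δl = ±1, so l_f ∈ {-1, 1}; with 0 ≤ l_f ≤ n_f−1 = 3, the allowed l_f values are {1}.
For l_f = 1: m_f ∈ {m_i−1, m_i, m_i+1} ∩ [−1, 1] = {-1, 0, 1} → 3 states.
Total: 3.

3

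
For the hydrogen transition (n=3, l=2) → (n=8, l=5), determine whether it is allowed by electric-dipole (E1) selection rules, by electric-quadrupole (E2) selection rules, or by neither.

Δl = 5 − 2 = +3; l_i + l_f = 7.
E1 (Δl = ±1): not satisfied.
E2 (Δl = 0,±2, l_i+l_f ≥ 2): not satisfied.

neither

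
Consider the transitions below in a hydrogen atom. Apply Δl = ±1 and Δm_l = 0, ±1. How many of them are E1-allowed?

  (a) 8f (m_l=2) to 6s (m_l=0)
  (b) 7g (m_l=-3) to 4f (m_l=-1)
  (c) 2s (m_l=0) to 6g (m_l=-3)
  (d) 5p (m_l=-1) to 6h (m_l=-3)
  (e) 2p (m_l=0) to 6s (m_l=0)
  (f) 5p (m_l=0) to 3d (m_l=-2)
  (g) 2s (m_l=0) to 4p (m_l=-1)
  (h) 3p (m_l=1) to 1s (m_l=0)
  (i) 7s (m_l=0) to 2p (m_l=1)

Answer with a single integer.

(a) forbidden — Δl = -3 (E1 requires Δl = ±1); Δm_l = -2 (E1 requires Δm_l = 0, ±1)
(b) forbidden — Δm_l = +2 (E1 requires Δm_l = 0, ±1)
(c) forbidden — Δl = +4 (E1 requires Δl = ±1); Δm_l = -3 (E1 requires Δm_l = 0, ±1)
(d) forbidden — Δl = +4 (E1 requires Δl = ±1); Δm_l = -2 (E1 requires Δm_l = 0, ±1)
(e) allowed
(f) forbidden — Δm_l = -2 (E1 requires Δm_l = 0, ±1)
(g) allowed
(h) allowed
(i) allowed
Total allowed: 4 of 9.

4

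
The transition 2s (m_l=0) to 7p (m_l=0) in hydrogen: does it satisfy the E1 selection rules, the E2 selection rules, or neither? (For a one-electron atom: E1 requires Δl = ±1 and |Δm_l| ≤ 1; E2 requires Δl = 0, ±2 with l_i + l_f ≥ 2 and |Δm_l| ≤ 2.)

Δl = 1 − 0 = +1; l_i + l_f = 1.
Δm_l = +0.
E1 (Δl = ±1, |Δm_l| ≤ 1): satisfied.
E2 (Δl = 0,±2, l_i+l_f ≥ 2, |Δm_l| ≤ 2): not satisfied.

E1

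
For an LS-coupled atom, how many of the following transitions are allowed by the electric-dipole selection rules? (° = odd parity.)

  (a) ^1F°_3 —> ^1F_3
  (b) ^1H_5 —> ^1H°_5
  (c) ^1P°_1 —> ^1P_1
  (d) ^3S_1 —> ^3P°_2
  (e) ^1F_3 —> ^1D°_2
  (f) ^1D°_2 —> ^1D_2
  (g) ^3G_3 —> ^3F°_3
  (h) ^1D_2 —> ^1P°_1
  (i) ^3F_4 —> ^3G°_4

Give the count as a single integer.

9

(a) allowed
(b) allowed
(c) allowed
(d) allowed
(e) allowed
(f) allowed
(g) allowed
(h) allowed
(i) allowed
Total allowed: 9 of 9.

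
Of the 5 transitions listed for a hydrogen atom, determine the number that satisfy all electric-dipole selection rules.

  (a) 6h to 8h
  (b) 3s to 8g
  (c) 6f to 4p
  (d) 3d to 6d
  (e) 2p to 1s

1

(a) forbidden — Δl = +0 (E1 requires Δl = ±1)
(b) forbidden — Δl = +4 (E1 requires Δl = ±1)
(c) forbidden — Δl = -2 (E1 requires Δl = ±1)
(d) forbidden — Δl = +0 (E1 requires Δl = ±1)
(e) allowed
Total allowed: 1 of 5.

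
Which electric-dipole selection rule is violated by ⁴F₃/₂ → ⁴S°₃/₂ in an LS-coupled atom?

Initial level: S=3/2, L=3, J=3/2, parity even. Final level: S=3/2, L=0, J=3/2, parity odd.
Parity must change: even → odd — satisfied.
ΔS = 0: S: 3/2 → 3/2 — satisfied.
ΔL = 0, ±1 (not L=0↔0): L: 3 → 0, ΔL = -3 — violated.
ΔJ = 0, ±1 (not J=0↔0): J: 3/2 → 3/2, ΔJ = +0 — satisfied.

the ΔL = 0, ±1 rule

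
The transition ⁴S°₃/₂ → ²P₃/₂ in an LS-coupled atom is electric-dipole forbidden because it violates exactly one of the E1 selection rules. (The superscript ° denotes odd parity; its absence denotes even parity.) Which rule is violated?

Initial level: S=3/2, L=0, J=3/2, parity odd. Final level: S=1/2, L=1, J=3/2, parity even.
Parity must change: odd → even — ok.
ΔS = 0: S: 3/2 → 1/2 — fails.
ΔL = 0, ±1 (not L=0↔0): L: 0 → 1, ΔL = +1 — ok.
ΔJ = 0, ±1 (not J=0↔0): J: 3/2 → 3/2, ΔJ = +0 — ok.

the ΔS = 0 rule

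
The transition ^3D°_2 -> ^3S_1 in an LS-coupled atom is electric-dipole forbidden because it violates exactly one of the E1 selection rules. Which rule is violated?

the ΔL = 0, ±1 rule

Initial level: S=1, L=2, J=2, parity odd. Final level: S=1, L=0, J=1, parity even.
Parity must change: odd → even — satisfied.
ΔS = 0: S: 1 → 1 — satisfied.
ΔL = 0, ±1 (not L=0↔0): L: 2 → 0, ΔL = -2 — violated.
ΔJ = 0, ±1 (not J=0↔0): J: 2 → 1, ΔJ = -1 — satisfied.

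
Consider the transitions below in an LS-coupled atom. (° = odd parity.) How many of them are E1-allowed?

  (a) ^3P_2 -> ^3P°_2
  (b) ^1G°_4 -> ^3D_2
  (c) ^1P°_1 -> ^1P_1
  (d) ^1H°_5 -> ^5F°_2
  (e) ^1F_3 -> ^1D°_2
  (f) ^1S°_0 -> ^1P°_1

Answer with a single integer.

(a) allowed
(b) forbidden (ΔS, ΔL, ΔJ fail)
(c) allowed
(d) forbidden (parity, ΔS, ΔL, ΔJ fail)
(e) allowed
(f) forbidden (parity fails)
Total allowed: 3 of 6.

3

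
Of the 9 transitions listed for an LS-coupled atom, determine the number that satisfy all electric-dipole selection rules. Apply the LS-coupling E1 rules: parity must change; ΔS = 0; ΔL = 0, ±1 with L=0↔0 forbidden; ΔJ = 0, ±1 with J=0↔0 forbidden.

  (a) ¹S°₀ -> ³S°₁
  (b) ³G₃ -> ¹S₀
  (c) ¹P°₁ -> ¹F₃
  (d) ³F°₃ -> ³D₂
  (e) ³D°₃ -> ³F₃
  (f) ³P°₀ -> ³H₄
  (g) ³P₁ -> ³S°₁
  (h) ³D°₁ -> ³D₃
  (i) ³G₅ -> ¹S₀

(a) forbidden (parity, ΔS, ΔL fail)
(b) forbidden (parity, ΔS, ΔL, ΔJ fail)
(c) forbidden (ΔL, ΔJ fail)
(d) allowed
(e) allowed
(f) forbidden (ΔL, ΔJ fail)
(g) allowed
(h) forbidden (ΔJ fails)
(i) forbidden (parity, ΔS, ΔL, ΔJ fail)
Total allowed: 3 of 9.

3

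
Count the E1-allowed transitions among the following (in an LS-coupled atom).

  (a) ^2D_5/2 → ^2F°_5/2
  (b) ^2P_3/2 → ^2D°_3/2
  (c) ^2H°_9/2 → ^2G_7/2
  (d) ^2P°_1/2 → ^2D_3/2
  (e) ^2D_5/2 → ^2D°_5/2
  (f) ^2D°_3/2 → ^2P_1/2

6

(a) allowed
(b) allowed
(c) allowed
(d) allowed
(e) allowed
(f) allowed
Total allowed: 6 of 6.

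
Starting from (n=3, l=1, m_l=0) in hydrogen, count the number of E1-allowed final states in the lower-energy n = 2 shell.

1

E1 requires Δl = ±1, so l_f ∈ {0, 2}; with 0 ≤ l_f ≤ n_f−1 = 1, the allowed l_f values are {0}.
For l_f = 0: m_f ∈ {m_i−1, m_i, m_i+1} ∩ [−0, 0] = {0} → 1 state.
Total: 1.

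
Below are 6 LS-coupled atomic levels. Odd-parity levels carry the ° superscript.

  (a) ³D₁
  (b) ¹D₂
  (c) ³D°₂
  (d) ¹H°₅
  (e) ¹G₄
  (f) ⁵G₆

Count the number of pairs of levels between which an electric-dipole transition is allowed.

(a)–(b): forbidden (parity, ΔS).
(a)–(c): allowed.
(a)–(d): forbidden (ΔS, ΔL, ΔJ).
(a)–(e): forbidden (parity, ΔS, ΔL, ΔJ).
(a)–(f): forbidden (parity, ΔS, ΔL, ΔJ).
(b)–(c): forbidden (ΔS).
(b)–(d): forbidden (ΔL, ΔJ).
(b)–(e): forbidden (parity, ΔL, ΔJ).
(b)–(f): forbidden (parity, ΔS, ΔL, ΔJ).
(c)–(d): forbidden (parity, ΔS, ΔL, ΔJ).
(c)–(e): forbidden (ΔS, ΔL, ΔJ).
(c)–(f): forbidden (ΔS, ΔL, ΔJ).
(d)–(e): allowed.
(d)–(f): forbidden (ΔS).
(e)–(f): forbidden (parity, ΔS, ΔJ).
Allowed pairs: 2 of 15.

2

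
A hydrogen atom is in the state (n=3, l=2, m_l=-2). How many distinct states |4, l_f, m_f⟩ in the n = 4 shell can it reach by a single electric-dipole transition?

E1 requires Δl = ±1, so l_f ∈ {1, 3}; with 0 ≤ l_f ≤ n_f−1 = 3, the allowed l_f values are {1, 3}.
For l_f = 1: m_f ∈ {m_i−1, m_i, m_i+1} ∩ [−1, 1] = {-1} → 1 state.
For l_f = 3: m_f ∈ {m_i−1, m_i, m_i+1} ∩ [−3, 3] = {-3, -2, -1} → 3 states.
Total: 4.

4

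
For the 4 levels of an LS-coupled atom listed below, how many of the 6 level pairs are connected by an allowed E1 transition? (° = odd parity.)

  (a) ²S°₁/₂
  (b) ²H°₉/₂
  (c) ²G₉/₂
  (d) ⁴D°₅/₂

1

(a)–(b): forbidden (parity, ΔL, ΔJ).
(a)–(c): forbidden (ΔL, ΔJ).
(a)–(d): forbidden (parity, ΔS, ΔL, ΔJ).
(b)–(c): allowed.
(b)–(d): forbidden (parity, ΔS, ΔL, ΔJ).
(c)–(d): forbidden (ΔS, ΔL, ΔJ).
Allowed pairs: 1 of 6.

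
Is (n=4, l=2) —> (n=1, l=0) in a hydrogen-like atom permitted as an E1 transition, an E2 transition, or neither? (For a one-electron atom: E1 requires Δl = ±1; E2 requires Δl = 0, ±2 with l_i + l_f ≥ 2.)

E2

Δl = 0 − 2 = -2; l_i + l_f = 2.
E1 (Δl = ±1): not satisfied.
E2 (Δl = 0,±2, l_i+l_f ≥ 2): satisfied.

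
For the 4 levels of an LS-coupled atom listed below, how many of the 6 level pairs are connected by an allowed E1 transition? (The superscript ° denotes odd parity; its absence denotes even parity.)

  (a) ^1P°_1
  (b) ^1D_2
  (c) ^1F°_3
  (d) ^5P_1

2

(a)–(b): allowed.
(a)–(c): forbidden (parity, ΔL, ΔJ).
(a)–(d): forbidden (ΔS).
(b)–(c): allowed.
(b)–(d): forbidden (parity, ΔS).
(c)–(d): forbidden (ΔS, ΔL, ΔJ).
Allowed pairs: 2 of 6.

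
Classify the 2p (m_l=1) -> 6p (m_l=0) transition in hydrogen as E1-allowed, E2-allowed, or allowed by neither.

E2

Δl = 1 − 1 = +0; l_i + l_f = 2.
Δm_l = -1.
E1 (Δl = ±1, |Δm_l| ≤ 1): not satisfied.
E2 (Δl = 0,±2, l_i+l_f ≥ 2, |Δm_l| ≤ 2): satisfied.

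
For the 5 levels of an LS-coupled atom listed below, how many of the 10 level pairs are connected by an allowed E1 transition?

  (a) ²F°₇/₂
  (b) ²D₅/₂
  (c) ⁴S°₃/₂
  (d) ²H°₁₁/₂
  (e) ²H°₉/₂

1

(a)–(b): allowed.
(a)–(c): forbidden (parity, ΔS, ΔL, ΔJ).
(a)–(d): forbidden (parity, ΔL, ΔJ).
(a)–(e): forbidden (parity, ΔL).
(b)–(c): forbidden (ΔS, ΔL).
(b)–(d): forbidden (ΔL, ΔJ).
(b)–(e): forbidden (ΔL, ΔJ).
(c)–(d): forbidden (parity, ΔS, ΔL, ΔJ).
(c)–(e): forbidden (parity, ΔS, ΔL, ΔJ).
(d)–(e): forbidden (parity).
Allowed pairs: 1 of 10.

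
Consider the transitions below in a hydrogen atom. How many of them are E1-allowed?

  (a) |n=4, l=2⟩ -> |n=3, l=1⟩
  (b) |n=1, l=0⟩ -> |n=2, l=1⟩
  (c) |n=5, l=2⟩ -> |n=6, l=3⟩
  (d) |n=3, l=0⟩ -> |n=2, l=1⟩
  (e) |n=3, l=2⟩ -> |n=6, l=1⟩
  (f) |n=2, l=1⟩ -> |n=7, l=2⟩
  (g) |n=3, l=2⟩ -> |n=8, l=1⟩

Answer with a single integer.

(a) allowed
(b) allowed
(c) allowed
(d) allowed
(e) allowed
(f) allowed
(g) allowed
Total allowed: 7 of 7.

7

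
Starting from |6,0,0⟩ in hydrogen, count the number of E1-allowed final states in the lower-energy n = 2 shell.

3

E1 requires Δl = ±1, so l_f ∈ {-1, 1}; with 0 ≤ l_f ≤ n_f−1 = 1, the allowed l_f values are {1}.
For l_f = 1: m_f ∈ {m_i−1, m_i, m_i+1} ∩ [−1, 1] = {-1, 0, 1} → 3 states.
Total: 3.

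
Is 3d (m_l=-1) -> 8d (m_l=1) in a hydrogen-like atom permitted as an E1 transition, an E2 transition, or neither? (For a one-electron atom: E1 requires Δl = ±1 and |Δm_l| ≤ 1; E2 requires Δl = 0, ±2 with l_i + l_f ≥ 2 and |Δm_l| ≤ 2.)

Δl = 2 − 2 = +0; l_i + l_f = 4.
Δm_l = +2.
E1 (Δl = ±1, |Δm_l| ≤ 1): not satisfied.
E2 (Δl = 0,±2, l_i+l_f ≥ 2, |Δm_l| ≤ 2): satisfied.

E2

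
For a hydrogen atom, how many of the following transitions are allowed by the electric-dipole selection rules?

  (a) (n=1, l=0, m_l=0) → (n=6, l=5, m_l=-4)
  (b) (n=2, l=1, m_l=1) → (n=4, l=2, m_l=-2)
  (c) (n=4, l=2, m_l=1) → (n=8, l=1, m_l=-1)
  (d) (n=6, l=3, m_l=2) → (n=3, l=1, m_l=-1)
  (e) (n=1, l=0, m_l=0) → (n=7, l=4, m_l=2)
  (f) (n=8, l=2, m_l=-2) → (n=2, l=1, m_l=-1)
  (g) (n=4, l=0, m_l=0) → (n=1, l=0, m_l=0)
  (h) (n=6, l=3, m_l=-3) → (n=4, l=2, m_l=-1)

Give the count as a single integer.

(a) forbidden — Δl = +5 (E1 requires Δl = ±1); Δm_l = -4 (E1 requires Δm_l = 0, ±1)
(b) forbidden — Δm_l = -3 (E1 requires Δm_l = 0, ±1)
(c) forbidden — Δm_l = -2 (E1 requires Δm_l = 0, ±1)
(d) forbidden — Δl = -2 (E1 requires Δl = ±1); Δm_l = -3 (E1 requires Δm_l = 0, ±1)
(e) forbidden — Δl = +4 (E1 requires Δl = ±1); Δm_l = +2 (E1 requires Δm_l = 0, ±1)
(f) allowed
(g) forbidden — Δl = +0 (E1 requires Δl = ±1)
(h) forbidden — Δm_l = +2 (E1 requires Δm_l = 0, ±1)
Total allowed: 1 of 8.

1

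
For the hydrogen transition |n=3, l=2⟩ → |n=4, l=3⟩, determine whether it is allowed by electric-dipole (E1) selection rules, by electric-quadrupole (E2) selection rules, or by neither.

Δl = 3 − 2 = +1; l_i + l_f = 5.
E1 (Δl = ±1): satisfied.
E2 (Δl = 0,±2, l_i+l_f ≥ 2): not satisfied.

E1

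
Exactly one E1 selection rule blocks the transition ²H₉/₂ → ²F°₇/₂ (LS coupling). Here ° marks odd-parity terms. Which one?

ΔJ = 0, ±1 (not J=0↔0): J: 9/2 → 7/2, ΔJ = -1 — satisfied.
ΔS = 0: S: 1/2 → 1/2 — satisfied.
Parity must change: even → odd — satisfied.
ΔL = 0, ±1 (not L=0↔0): L: 5 → 3, ΔL = -2 — violated.

the ΔL = 0, ±1 rule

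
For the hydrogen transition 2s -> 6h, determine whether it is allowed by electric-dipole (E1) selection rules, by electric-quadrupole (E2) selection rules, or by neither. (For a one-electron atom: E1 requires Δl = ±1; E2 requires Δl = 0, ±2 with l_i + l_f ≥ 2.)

neither

Δl = 5 − 0 = +5; l_i + l_f = 5.
E1 (Δl = ±1): not satisfied.
E2 (Δl = 0,±2, l_i+l_f ≥ 2): not satisfied.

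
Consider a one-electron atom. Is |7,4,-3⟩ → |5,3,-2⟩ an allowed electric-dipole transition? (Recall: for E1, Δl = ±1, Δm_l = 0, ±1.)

allowed

Initial l = 4, final l = 3, so Δl = -1. E1 requires Δl = ±1: satisfied.
m_l: -3 → -2 (Δm_l = +1). |Δm_l| ≤ 1 satisfied.
All E1 selection rules are satisfied.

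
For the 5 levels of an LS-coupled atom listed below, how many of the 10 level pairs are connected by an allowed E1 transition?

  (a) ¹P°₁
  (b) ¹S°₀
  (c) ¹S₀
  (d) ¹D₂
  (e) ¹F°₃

(a)–(b): forbidden (parity).
(a)–(c): allowed.
(a)–(d): allowed.
(a)–(e): forbidden (parity, ΔL, ΔJ).
(b)–(c): forbidden (ΔL, ΔJ).
(b)–(d): forbidden (ΔL, ΔJ).
(b)–(e): forbidden (parity, ΔL, ΔJ).
(c)–(d): forbidden (parity, ΔL, ΔJ).
(c)–(e): forbidden (ΔL, ΔJ).
(d)–(e): allowed.
Allowed pairs: 3 of 10.

3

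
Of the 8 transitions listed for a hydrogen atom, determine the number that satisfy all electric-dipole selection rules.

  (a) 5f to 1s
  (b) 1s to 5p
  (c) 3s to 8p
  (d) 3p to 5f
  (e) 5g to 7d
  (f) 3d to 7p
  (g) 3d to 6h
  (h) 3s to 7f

(a) forbidden — Δl = -3 (E1 requires Δl = ±1)
(b) allowed
(c) allowed
(d) forbidden — Δl = +2 (E1 requires Δl = ±1)
(e) forbidden — Δl = -2 (E1 requires Δl = ±1)
(f) allowed
(g) forbidden — Δl = +3 (E1 requires Δl = ±1)
(h) forbidden — Δl = +3 (E1 requires Δl = ±1)
Total allowed: 3 of 8.

3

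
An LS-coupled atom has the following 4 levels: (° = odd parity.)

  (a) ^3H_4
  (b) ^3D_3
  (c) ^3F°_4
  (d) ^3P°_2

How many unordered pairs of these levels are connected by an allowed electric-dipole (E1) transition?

2

(a)–(b): forbidden (parity, ΔL).
(a)–(c): forbidden (ΔL).
(a)–(d): forbidden (ΔL, ΔJ).
(b)–(c): allowed.
(b)–(d): allowed.
(c)–(d): forbidden (parity, ΔL, ΔJ).
Allowed pairs: 2 of 6.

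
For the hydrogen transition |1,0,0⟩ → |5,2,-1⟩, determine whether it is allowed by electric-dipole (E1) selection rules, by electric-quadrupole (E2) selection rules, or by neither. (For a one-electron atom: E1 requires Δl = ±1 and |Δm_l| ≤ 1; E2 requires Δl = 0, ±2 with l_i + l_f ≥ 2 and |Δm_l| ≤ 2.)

E2

Δl = 2 − 0 = +2; l_i + l_f = 2.
Δm_l = -1.
E1 (Δl = ±1, |Δm_l| ≤ 1): not satisfied.
E2 (Δl = 0,±2, l_i+l_f ≥ 2, |Δm_l| ≤ 2): satisfied.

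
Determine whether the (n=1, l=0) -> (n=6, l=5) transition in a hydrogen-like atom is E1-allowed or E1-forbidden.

Initial l = 0, final l = 5, so Δl = +5. E1 requires Δl = ±1: ✗.
The transition is electric-dipole forbidden.

forbidden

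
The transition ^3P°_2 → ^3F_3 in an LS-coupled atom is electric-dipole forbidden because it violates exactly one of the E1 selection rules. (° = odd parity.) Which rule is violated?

the ΔL = 0, ±1 rule

Reading off the term symbols: S 1→1, L 1→3, J 2→3, parity odd→even.
ΔJ = 0, ±1 (not J=0↔0): J: 2 → 3, ΔJ = +1 — satisfied.
Parity must change: odd → even — satisfied.
ΔL = 0, ±1 (not L=0↔0): L: 1 → 3, ΔL = +2 — violated.
ΔS = 0: S: 1 → 1 — satisfied.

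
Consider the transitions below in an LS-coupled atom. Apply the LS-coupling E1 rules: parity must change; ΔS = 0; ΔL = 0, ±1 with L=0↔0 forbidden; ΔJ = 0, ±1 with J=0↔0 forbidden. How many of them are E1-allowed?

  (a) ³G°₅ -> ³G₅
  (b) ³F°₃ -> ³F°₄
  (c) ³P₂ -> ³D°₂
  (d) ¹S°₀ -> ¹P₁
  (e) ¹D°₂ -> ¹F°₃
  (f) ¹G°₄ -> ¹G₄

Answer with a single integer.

(a) allowed
(b) forbidden (parity fails)
(c) allowed
(d) allowed
(e) forbidden (parity fails)
(f) allowed
Total allowed: 4 of 6.

4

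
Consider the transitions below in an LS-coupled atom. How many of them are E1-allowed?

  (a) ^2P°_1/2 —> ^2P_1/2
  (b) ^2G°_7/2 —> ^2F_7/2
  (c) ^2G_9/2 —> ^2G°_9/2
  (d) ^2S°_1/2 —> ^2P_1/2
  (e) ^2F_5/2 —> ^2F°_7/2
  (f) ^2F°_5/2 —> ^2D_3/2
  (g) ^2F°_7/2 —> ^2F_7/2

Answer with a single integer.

7

(a) allowed
(b) allowed
(c) allowed
(d) allowed
(e) allowed
(f) allowed
(g) allowed
Total allowed: 7 of 7.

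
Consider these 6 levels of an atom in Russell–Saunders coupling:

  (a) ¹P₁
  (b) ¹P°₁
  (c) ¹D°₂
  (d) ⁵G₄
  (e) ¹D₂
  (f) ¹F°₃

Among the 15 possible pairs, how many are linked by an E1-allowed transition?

(a)–(b): allowed.
(a)–(c): allowed.
(a)–(d): forbidden (parity, ΔS, ΔL, ΔJ).
(a)–(e): forbidden (parity).
(a)–(f): forbidden (ΔL, ΔJ).
(b)–(c): forbidden (parity).
(b)–(d): forbidden (ΔS, ΔL, ΔJ).
(b)–(e): allowed.
(b)–(f): forbidden (parity, ΔL, ΔJ).
(c)–(d): forbidden (ΔS, ΔL, ΔJ).
(c)–(e): allowed.
(c)–(f): forbidden (parity).
(d)–(e): forbidden (parity, ΔS, ΔL, ΔJ).
(d)–(f): forbidden (ΔS).
(e)–(f): allowed.
Allowed pairs: 5 of 15.

5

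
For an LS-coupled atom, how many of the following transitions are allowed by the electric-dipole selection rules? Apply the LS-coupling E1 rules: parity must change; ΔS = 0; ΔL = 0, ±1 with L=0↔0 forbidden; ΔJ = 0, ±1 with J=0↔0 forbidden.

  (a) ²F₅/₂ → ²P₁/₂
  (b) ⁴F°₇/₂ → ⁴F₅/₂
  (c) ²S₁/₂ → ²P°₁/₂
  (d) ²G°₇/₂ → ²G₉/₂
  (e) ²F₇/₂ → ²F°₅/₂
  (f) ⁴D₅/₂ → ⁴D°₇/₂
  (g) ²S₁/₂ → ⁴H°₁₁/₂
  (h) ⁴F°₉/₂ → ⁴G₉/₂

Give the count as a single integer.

(a) forbidden (parity, ΔL, ΔJ fail)
(b) allowed
(c) allowed
(d) allowed
(e) allowed
(f) allowed
(g) forbidden (ΔS, ΔL, ΔJ fail)
(h) allowed
Total allowed: 6 of 8.

6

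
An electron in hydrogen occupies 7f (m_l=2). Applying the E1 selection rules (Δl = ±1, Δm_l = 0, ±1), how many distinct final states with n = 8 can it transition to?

5

E1 requires Δl = ±1, so l_f ∈ {2, 4}; with 0 ≤ l_f ≤ n_f−1 = 7, the allowed l_f values are {2, 4}.
For l_f = 2: m_f ∈ {m_i−1, m_i, m_i+1} ∩ [−2, 2] = {1, 2} → 2 states.
For l_f = 4: m_f ∈ {m_i−1, m_i, m_i+1} ∩ [−4, 4] = {1, 2, 3} → 3 states.
Total: 5.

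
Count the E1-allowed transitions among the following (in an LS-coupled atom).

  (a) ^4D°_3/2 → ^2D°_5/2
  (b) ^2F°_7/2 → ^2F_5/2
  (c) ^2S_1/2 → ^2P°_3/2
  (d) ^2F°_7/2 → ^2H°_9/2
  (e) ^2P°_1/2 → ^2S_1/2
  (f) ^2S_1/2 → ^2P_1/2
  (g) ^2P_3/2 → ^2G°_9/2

(a) forbidden (parity, ΔS fail)
(b) allowed
(c) allowed
(d) forbidden (parity, ΔL fail)
(e) allowed
(f) forbidden (parity fails)
(g) forbidden (ΔL, ΔJ fail)
Total allowed: 3 of 7.

3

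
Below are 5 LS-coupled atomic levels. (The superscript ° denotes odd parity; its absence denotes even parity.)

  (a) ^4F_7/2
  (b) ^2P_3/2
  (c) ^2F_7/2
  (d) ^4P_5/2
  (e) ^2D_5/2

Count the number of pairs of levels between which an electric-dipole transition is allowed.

(a)–(b): forbidden (parity, ΔS, ΔL, ΔJ).
(a)–(c): forbidden (parity, ΔS).
(a)–(d): forbidden (parity, ΔL).
(a)–(e): forbidden (parity, ΔS).
(b)–(c): forbidden (parity, ΔL, ΔJ).
(b)–(d): forbidden (parity, ΔS).
(b)–(e): forbidden (parity).
(c)–(d): forbidden (parity, ΔS, ΔL).
(c)–(e): forbidden (parity).
(d)–(e): forbidden (parity, ΔS).
Allowed pairs: 0 of 10.

0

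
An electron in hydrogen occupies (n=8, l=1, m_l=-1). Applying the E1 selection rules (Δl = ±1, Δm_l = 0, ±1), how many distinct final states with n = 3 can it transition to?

E1 requires Δl = ±1, so l_f ∈ {0, 2}; with 0 ≤ l_f ≤ n_f−1 = 2, the allowed l_f values are {0, 2}.
For l_f = 0: m_f ∈ {m_i−1, m_i, m_i+1} ∩ [−0, 0] = {0} → 1 state.
For l_f = 2: m_f ∈ {m_i−1, m_i, m_i+1} ∩ [−2, 2] = {-2, -1, 0} → 3 states.
Total: 4.

4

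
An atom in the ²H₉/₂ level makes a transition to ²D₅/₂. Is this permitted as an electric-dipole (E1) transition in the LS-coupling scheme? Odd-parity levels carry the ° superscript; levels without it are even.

Reading off the term symbols: S 1/2→1/2, L 5→2, J 9/2→5/2, parity even→even.
Parity must change: even → even — violated.
ΔJ = 0, ±1 (not J=0↔0): J: 9/2 → 5/2, ΔJ = -2 — violated.
ΔS = 0: S: 1/2 → 1/2 — satisfied.
ΔL = 0, ±1 (not L=0↔0): L: 5 → 2, ΔL = -3 — violated.
Rule(s) violated: parity, ΔL, ΔJ.

forbidden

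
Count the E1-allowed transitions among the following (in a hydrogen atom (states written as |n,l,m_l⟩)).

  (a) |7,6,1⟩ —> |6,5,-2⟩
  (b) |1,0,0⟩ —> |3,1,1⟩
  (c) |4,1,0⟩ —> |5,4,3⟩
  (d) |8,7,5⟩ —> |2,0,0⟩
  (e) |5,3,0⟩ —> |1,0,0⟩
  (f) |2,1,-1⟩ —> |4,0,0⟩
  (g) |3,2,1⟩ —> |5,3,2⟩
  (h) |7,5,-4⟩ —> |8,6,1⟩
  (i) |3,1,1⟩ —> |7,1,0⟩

3

(a) forbidden — Δm_l = -3 (E1 requires Δm_l = 0, ±1)
(b) allowed
(c) forbidden — Δl = +3 (E1 requires Δl = ±1); Δm_l = +3 (E1 requires Δm_l = 0, ±1)
(d) forbidden — Δl = -7 (E1 requires Δl = ±1); Δm_l = -5 (E1 requires Δm_l = 0, ±1)
(e) forbidden — Δl = -3 (E1 requires Δl = ±1)
(f) allowed
(g) allowed
(h) forbidden — Δm_l = +5 (E1 requires Δm_l = 0, ±1)
(i) forbidden — Δl = +0 (E1 requires Δl = ±1)
Total allowed: 3 of 9.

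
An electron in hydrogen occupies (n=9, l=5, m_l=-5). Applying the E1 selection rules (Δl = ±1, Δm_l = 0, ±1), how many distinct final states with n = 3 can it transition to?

E1 requires l_f ∈ {4, 6}, but neither lies in [0, 2], so no final state is reachable.
Total: 0.

0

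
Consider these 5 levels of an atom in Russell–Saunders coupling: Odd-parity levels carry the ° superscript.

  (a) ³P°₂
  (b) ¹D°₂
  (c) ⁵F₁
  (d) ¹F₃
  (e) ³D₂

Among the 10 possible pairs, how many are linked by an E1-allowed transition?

(a)–(b): forbidden (parity, ΔS).
(a)–(c): forbidden (ΔS, ΔL).
(a)–(d): forbidden (ΔS, ΔL).
(a)–(e): allowed.
(b)–(c): forbidden (ΔS).
(b)–(d): allowed.
(b)–(e): forbidden (ΔS).
(c)–(d): forbidden (parity, ΔS, ΔJ).
(c)–(e): forbidden (parity, ΔS).
(d)–(e): forbidden (parity, ΔS).
Allowed pairs: 2 of 10.

2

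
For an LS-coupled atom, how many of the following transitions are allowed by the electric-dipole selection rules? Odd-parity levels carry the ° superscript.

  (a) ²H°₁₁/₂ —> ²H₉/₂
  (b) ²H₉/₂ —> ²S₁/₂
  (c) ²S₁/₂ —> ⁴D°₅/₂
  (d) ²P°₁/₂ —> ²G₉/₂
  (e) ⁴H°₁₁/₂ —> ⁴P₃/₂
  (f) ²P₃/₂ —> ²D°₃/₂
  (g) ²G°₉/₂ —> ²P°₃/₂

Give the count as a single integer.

2

(a) allowed
(b) forbidden (parity, ΔL, ΔJ fail)
(c) forbidden (ΔS, ΔL, ΔJ fail)
(d) forbidden (ΔL, ΔJ fail)
(e) forbidden (ΔL, ΔJ fail)
(f) allowed
(g) forbidden (parity, ΔL, ΔJ fail)
Total allowed: 2 of 7.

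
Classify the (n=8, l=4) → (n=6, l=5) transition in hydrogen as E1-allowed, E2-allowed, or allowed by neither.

Δl = 5 − 4 = +1; l_i + l_f = 9.
E1 (Δl = ±1): satisfied.
E2 (Δl = 0,±2, l_i+l_f ≥ 2): not satisfied.

E1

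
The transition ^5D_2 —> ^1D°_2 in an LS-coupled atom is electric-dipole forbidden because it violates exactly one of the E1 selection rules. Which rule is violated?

the ΔS = 0 rule

Reading off the term symbols: S 2→0, L 2→2, J 2→2, parity even→odd.
ΔJ = 0, ±1 (not J=0↔0): J: 2 → 2, ΔJ = +0 — passes.
Parity must change: even → odd — passes.
ΔS = 0: S: 2 → 0 — fails.
ΔL = 0, ±1 (not L=0↔0): L: 2 → 2, ΔL = +0 — passes.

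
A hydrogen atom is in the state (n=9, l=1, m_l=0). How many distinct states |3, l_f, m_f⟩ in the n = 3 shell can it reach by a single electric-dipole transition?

4

E1 requires Δl = ±1, so l_f ∈ {0, 2}; with 0 ≤ l_f ≤ n_f−1 = 2, the allowed l_f values are {0, 2}.
For l_f = 0: m_f ∈ {m_i−1, m_i, m_i+1} ∩ [−0, 0] = {0} → 1 state.
For l_f = 2: m_f ∈ {m_i−1, m_i, m_i+1} ∩ [−2, 2] = {-1, 0, 1} → 3 states.
Total: 4.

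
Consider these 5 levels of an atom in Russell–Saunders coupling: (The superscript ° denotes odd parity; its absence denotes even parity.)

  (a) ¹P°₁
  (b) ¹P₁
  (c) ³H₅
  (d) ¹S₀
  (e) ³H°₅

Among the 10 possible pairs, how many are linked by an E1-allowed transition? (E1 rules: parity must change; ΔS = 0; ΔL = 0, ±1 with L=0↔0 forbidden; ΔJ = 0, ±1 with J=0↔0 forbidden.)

3

(a)–(b): allowed.
(a)–(c): forbidden (ΔS, ΔL, ΔJ).
(a)–(d): allowed.
(a)–(e): forbidden (parity, ΔS, ΔL, ΔJ).
(b)–(c): forbidden (parity, ΔS, ΔL, ΔJ).
(b)–(d): forbidden (parity).
(b)–(e): forbidden (ΔS, ΔL, ΔJ).
(c)–(d): forbidden (parity, ΔS, ΔL, ΔJ).
(c)–(e): allowed.
(d)–(e): forbidden (ΔS, ΔL, ΔJ).
Allowed pairs: 3 of 10.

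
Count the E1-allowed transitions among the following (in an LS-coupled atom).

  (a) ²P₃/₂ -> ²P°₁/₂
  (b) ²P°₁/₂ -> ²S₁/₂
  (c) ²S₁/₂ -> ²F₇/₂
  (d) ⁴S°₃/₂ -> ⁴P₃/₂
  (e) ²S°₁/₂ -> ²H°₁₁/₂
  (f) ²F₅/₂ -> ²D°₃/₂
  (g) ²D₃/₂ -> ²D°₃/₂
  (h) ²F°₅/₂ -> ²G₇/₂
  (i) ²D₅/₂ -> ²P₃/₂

6

(a) allowed
(b) allowed
(c) forbidden (parity, ΔL, ΔJ fail)
(d) allowed
(e) forbidden (parity, ΔL, ΔJ fail)
(f) allowed
(g) allowed
(h) allowed
(i) forbidden (parity fails)
Total allowed: 6 of 9.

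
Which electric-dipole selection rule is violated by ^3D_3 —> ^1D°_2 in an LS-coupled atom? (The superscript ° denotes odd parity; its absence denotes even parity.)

the ΔS = 0 rule

Parity must change: even → odd — ✓.
ΔS = 0: S: 1 → 0 — ✗.
ΔL = 0, ±1 (not L=0↔0): L: 2 → 2, ΔL = +0 — ✓.
ΔJ = 0, ±1 (not J=0↔0): J: 3 → 2, ΔJ = -1 — ✓.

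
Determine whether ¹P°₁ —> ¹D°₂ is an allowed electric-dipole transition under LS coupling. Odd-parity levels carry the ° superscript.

Reading off the term symbols: S 0→0, L 1→2, J 1→2, parity odd→odd.
Parity must change: odd → odd — violated.
ΔS = 0: S: 0 → 0 — satisfied.
ΔL = 0, ±1 (not L=0↔0): L: 1 → 2, ΔL = +1 — satisfied.
ΔJ = 0, ±1 (not J=0↔0): J: 1 → 2, ΔJ = +1 — satisfied.
Rule(s) violated: parity.

forbidden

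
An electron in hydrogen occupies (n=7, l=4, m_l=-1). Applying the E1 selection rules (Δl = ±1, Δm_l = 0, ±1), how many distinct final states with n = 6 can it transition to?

E1 requires Δl = ±1, so l_f ∈ {3, 5}; with 0 ≤ l_f ≤ n_f−1 = 5, the allowed l_f values are {3, 5}.
For l_f = 3: m_f ∈ {m_i−1, m_i, m_i+1} ∩ [−3, 3] = {-2, -1, 0} → 3 states.
For l_f = 5: m_f ∈ {m_i−1, m_i, m_i+1} ∩ [−5, 5] = {-2, -1, 0} → 3 states.
Total: 6.

6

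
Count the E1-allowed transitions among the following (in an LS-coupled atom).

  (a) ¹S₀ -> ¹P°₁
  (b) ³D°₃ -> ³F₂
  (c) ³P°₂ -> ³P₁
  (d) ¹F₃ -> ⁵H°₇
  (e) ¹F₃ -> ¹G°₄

4

(a) allowed
(b) allowed
(c) allowed
(d) forbidden (ΔS, ΔL, ΔJ fail)
(e) allowed
Total allowed: 4 of 5.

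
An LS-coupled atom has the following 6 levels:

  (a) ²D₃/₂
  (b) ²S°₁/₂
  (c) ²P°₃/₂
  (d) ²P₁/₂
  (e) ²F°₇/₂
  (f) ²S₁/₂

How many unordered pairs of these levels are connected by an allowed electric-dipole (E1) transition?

(a)–(b): forbidden (ΔL).
(a)–(c): allowed.
(a)–(d): forbidden (parity).
(a)–(e): forbidden (ΔJ).
(a)–(f): forbidden (parity, ΔL).
(b)–(c): forbidden (parity).
(b)–(d): allowed.
(b)–(e): forbidden (parity, ΔL, ΔJ).
(b)–(f): forbidden (ΔL).
(c)–(d): allowed.
(c)–(e): forbidden (parity, ΔL, ΔJ).
(c)–(f): allowed.
(d)–(e): forbidden (ΔL, ΔJ).
(d)–(f): forbidden (parity).
(e)–(f): forbidden (ΔL, ΔJ).
Allowed pairs: 4 of 15.

4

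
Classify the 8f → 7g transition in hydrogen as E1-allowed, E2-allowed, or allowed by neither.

E1

Δl = 4 − 3 = +1; l_i + l_f = 7.
E1 (Δl = ±1): satisfied.
E2 (Δl = 0,±2, l_i+l_f ≥ 2): not satisfied.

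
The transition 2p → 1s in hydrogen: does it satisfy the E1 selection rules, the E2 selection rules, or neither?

E1

Δl = 0 − 1 = -1; l_i + l_f = 1.
E1 (Δl = ±1): satisfied.
E2 (Δl = 0,±2, l_i+l_f ≥ 2): not satisfied.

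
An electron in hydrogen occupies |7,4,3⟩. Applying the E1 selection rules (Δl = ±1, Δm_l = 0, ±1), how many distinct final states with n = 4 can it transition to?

2

E1 requires Δl = ±1, so l_f ∈ {3, 5}; with 0 ≤ l_f ≤ n_f−1 = 3, the allowed l_f values are {3}.
For l_f = 3: m_f ∈ {m_i−1, m_i, m_i+1} ∩ [−3, 3] = {2, 3} → 2 states.
Total: 2.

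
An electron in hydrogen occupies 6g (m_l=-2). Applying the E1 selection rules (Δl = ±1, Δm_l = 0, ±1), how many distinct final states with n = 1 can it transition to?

0

E1 requires l_f ∈ {3, 5}, but neither lies in [0, 0], so no final state is reachable.
Total: 0.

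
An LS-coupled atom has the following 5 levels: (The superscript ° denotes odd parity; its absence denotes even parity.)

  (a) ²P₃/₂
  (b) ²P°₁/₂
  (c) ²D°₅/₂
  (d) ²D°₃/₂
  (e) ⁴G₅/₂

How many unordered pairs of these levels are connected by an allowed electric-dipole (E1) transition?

3

(a)–(b): allowed.
(a)–(c): allowed.
(a)–(d): allowed.
(a)–(e): forbidden (parity, ΔS, ΔL).
(b)–(c): forbidden (parity, ΔJ).
(b)–(d): forbidden (parity).
(b)–(e): forbidden (ΔS, ΔL, ΔJ).
(c)–(d): forbidden (parity).
(c)–(e): forbidden (ΔS, ΔL).
(d)–(e): forbidden (ΔS, ΔL).
Allowed pairs: 3 of 10.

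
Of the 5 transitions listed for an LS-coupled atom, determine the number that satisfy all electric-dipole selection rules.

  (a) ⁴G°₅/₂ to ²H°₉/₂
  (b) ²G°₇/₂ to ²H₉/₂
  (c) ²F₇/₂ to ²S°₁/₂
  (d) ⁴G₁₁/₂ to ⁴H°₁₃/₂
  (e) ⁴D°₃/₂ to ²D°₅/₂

2

(a) forbidden (parity, ΔS, ΔJ fail)
(b) allowed
(c) forbidden (ΔL, ΔJ fail)
(d) allowed
(e) forbidden (parity, ΔS fail)
Total allowed: 2 of 5.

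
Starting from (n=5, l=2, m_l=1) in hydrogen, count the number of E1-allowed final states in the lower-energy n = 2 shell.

E1 requires Δl = ±1, so l_f ∈ {1, 3}; with 0 ≤ l_f ≤ n_f−1 = 1, the allowed l_f values are {1}.
For l_f = 1: m_f ∈ {m_i−1, m_i, m_i+1} ∩ [−1, 1] = {0, 1} → 2 states.
Total: 2.

2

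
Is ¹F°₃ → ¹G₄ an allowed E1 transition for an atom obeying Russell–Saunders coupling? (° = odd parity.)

allowed

Parity must change: odd → even — passes.
ΔS = 0: S: 0 → 0 — passes.
ΔL = 0, ±1 (not L=0↔0): L: 3 → 4, ΔL = +1 — passes.
ΔJ = 0, ±1 (not J=0↔0): J: 3 → 4, ΔJ = +1 — passes.
All four E1 rules are satisfied.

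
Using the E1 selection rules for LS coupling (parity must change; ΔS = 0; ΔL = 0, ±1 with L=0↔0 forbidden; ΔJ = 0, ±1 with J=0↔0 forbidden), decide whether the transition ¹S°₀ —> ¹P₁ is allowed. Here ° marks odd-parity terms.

allowed

Initial level: S=0, L=0, J=0, parity odd. Final level: S=0, L=1, J=1, parity even.
Parity must change: odd → even — satisfied.
ΔS = 0: S: 0 → 0 — satisfied.
ΔL = 0, ±1 (not L=0↔0): L: 0 → 1, ΔL = +1 — satisfied.
ΔJ = 0, ±1 (not J=0↔0): J: 0 → 1, ΔJ = +1 — satisfied.
All four E1 rules are satisfied.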